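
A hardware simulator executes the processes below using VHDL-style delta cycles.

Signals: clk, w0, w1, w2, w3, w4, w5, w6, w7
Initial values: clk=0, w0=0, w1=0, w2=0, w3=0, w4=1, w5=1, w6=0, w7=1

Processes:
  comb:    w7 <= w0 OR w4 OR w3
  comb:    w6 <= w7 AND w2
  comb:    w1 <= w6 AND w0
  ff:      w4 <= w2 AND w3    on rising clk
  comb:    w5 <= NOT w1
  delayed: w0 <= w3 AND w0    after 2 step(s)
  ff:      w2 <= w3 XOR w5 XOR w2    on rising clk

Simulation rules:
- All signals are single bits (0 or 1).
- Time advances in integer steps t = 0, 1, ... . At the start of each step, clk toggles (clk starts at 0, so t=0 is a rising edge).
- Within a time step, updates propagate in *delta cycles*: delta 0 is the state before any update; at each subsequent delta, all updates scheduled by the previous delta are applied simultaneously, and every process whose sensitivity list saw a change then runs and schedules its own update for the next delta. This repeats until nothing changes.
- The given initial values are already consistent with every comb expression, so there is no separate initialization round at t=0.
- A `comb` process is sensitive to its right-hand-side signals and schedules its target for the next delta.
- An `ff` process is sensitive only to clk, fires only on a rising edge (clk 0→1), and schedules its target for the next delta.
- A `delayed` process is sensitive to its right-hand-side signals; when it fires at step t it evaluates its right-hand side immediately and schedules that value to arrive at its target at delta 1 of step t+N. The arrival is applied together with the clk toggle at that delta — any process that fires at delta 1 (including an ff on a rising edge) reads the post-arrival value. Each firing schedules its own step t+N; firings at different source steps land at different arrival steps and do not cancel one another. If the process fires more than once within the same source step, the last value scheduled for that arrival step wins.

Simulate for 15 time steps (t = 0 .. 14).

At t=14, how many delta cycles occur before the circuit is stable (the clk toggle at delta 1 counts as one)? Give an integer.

2

t=0 Δ0: w2=0 w1=0 w7=1 clk=0 w0=0 w5=1 w6=0 w3=0 w4=1
  Δ1: clk:0→1
  Δ2: w2:0→1, w4:1→0
  Δ3: w7:1→0, w6:0→1
  Δ4: w6:1→0
  (4Δ to stable)
t=1 Δ0: w2=1 w1=0 w7=0 clk=1 w0=0 w5=1 w6=0 w3=0 w4=0
  Δ1: clk:1→0
  (1Δ to stable)
t=2 Δ0: w2=1 w1=0 w7=0 clk=0 w0=0 w5=1 w6=0 w3=0 w4=0
  Δ1: clk:0→1
  Δ2: w2:1→0
  (2Δ to stable)
t=3 Δ0: w2=0 w1=0 w7=0 clk=1 w0=0 w5=1 w6=0 w3=0 w4=0
  Δ1: clk:1→0
  (1Δ to stable)
t=4 Δ0: w2=0 w1=0 w7=0 clk=0 w0=0 w5=1 w6=0 w3=0 w4=0
  Δ1: clk:0→1
  Δ2: w2:0→1
  (2Δ to stable)
t=5 Δ0: w2=1 w1=0 w7=0 clk=1 w0=0 w5=1 w6=0 w3=0 w4=0
  Δ1: clk:1→0
  (1Δ to stable)
t=6 Δ0: w2=1 w1=0 w7=0 clk=0 w0=0 w5=1 w6=0 w3=0 w4=0
  Δ1: clk:0→1
  Δ2: w2:1→0
  (2Δ to stable)
t=7 Δ0: w2=0 w1=0 w7=0 clk=1 w0=0 w5=1 w6=0 w3=0 w4=0
  Δ1: clk:1→0
  (1Δ to stable)
t=8 Δ0: w2=0 w1=0 w7=0 clk=0 w0=0 w5=1 w6=0 w3=0 w4=0
  Δ1: clk:0→1
  Δ2: w2:0→1
  (2Δ to stable)
t=9 Δ0: w2=1 w1=0 w7=0 clk=1 w0=0 w5=1 w6=0 w3=0 w4=0
  Δ1: clk:1→0
  (1Δ to stable)
t=10 Δ0: w2=1 w1=0 w7=0 clk=0 w0=0 w5=1 w6=0 w3=0 w4=0
  Δ1: clk:0→1
  Δ2: w2:1→0
  (2Δ to stable)
t=11 Δ0: w2=0 w1=0 w7=0 clk=1 w0=0 w5=1 w6=0 w3=0 w4=0
  Δ1: clk:1→0
  (1Δ to stable)
t=12 Δ0: w2=0 w1=0 w7=0 clk=0 w0=0 w5=1 w6=0 w3=0 w4=0
  Δ1: clk:0→1
  Δ2: w2:0→1
  (2Δ to stable)
t=13 Δ0: w2=1 w1=0 w7=0 clk=1 w0=0 w5=1 w6=0 w3=0 w4=0
  Δ1: clk:1→0
  (1Δ to stable)
t=14 Δ0: w2=1 w1=0 w7=0 clk=0 w0=0 w5=1 w6=0 w3=0 w4=0
  Δ1: clk:0→1
  Δ2: w2:1→0
  (2Δ to stable)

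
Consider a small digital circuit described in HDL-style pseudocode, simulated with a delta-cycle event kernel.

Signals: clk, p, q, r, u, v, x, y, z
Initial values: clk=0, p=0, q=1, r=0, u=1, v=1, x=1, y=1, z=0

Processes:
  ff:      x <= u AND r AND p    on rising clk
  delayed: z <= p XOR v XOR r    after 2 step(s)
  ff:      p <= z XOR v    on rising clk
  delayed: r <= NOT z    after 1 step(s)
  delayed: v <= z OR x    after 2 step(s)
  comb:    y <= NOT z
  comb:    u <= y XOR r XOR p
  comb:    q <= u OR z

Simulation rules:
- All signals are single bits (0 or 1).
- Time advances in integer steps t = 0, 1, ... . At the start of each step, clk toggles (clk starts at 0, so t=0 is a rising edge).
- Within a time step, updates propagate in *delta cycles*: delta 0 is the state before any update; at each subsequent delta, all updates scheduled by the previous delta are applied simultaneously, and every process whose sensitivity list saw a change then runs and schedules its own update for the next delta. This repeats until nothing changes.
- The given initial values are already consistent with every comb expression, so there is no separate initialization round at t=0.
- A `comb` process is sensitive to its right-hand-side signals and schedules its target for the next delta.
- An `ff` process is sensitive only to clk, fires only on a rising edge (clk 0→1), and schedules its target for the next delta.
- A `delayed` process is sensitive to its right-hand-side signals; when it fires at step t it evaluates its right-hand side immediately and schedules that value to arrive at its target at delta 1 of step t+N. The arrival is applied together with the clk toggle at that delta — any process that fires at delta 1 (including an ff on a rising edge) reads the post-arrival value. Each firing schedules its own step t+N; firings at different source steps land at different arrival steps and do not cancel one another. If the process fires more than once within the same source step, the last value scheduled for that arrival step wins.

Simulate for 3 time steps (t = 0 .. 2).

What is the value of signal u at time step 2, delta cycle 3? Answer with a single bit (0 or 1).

1

[bits: u,q,r,p,clk,x,v,y,z]
t=0: Δ0=110001110 Δ1=110011110 Δ2=110110110 Δ3=010110110 Δ4=000110110 | 4Δ
t=1: Δ0=000110110 Δ1=000100110 | 1Δ
t=2: Δ0=000100110 Δ1=000110010 Δ2=000010010 Δ3=100010010 Δ4=110010010 | 4Δ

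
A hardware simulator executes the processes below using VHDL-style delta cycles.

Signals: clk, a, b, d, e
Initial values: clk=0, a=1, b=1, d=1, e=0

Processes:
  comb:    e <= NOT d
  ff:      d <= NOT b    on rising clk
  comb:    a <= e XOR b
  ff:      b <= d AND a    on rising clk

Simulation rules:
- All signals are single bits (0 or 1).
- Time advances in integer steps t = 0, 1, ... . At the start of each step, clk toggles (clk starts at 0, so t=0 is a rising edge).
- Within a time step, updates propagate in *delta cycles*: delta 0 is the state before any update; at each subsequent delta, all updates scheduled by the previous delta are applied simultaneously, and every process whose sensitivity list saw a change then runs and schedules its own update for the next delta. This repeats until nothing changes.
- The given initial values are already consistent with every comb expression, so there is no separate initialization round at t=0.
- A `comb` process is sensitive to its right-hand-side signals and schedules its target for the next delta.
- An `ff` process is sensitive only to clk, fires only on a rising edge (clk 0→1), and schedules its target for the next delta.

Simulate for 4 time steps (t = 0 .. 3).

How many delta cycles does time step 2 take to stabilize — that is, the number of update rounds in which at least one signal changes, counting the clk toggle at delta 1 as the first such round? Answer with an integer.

[bits: clk,e,d,a,b]
t=0: Δ0=00111 Δ1=10111 Δ2=10011 Δ3=11011 Δ4=11001 | 4Δ
t=1: Δ0=11001 Δ1=01001 | 1Δ
t=2: Δ0=01001 Δ1=11001 Δ2=11000 Δ3=11010 | 3Δ
t=3: Δ0=11010 Δ1=01010 | 1Δ

3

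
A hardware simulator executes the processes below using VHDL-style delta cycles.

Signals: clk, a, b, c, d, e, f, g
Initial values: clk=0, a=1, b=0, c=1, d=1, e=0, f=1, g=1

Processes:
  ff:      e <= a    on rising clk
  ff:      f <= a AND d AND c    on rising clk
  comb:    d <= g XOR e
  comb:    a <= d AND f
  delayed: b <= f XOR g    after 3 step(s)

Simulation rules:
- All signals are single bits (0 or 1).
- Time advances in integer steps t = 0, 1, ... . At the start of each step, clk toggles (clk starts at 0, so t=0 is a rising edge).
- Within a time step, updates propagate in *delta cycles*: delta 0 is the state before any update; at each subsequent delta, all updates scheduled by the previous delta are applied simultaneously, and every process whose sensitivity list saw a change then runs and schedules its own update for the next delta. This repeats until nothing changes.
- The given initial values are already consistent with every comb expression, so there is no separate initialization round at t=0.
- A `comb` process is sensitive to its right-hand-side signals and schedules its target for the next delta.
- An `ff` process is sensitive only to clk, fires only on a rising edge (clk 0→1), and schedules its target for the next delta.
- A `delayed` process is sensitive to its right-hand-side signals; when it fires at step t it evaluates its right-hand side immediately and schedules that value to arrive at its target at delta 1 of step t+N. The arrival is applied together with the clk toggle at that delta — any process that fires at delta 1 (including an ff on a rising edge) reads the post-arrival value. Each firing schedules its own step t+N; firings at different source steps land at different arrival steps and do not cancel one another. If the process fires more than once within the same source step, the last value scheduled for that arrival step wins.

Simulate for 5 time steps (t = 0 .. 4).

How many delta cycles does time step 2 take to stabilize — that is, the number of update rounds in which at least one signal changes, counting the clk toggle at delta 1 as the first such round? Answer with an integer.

[bits: c,f,d,e,g,clk,a,b]
t=0: Δ0=11101010 Δ1=11101110 Δ2=11111110 Δ3=11011110 Δ4=11011100 | 4Δ
t=1: Δ0=11011100 Δ1=11011000 | 1Δ
t=2: Δ0=11011000 Δ1=11011100 Δ2=10001100 Δ3=10101100 | 3Δ
t=3: Δ0=10101100 Δ1=10101000 | 1Δ
t=4: Δ0=10101000 Δ1=10101100 | 1Δ

3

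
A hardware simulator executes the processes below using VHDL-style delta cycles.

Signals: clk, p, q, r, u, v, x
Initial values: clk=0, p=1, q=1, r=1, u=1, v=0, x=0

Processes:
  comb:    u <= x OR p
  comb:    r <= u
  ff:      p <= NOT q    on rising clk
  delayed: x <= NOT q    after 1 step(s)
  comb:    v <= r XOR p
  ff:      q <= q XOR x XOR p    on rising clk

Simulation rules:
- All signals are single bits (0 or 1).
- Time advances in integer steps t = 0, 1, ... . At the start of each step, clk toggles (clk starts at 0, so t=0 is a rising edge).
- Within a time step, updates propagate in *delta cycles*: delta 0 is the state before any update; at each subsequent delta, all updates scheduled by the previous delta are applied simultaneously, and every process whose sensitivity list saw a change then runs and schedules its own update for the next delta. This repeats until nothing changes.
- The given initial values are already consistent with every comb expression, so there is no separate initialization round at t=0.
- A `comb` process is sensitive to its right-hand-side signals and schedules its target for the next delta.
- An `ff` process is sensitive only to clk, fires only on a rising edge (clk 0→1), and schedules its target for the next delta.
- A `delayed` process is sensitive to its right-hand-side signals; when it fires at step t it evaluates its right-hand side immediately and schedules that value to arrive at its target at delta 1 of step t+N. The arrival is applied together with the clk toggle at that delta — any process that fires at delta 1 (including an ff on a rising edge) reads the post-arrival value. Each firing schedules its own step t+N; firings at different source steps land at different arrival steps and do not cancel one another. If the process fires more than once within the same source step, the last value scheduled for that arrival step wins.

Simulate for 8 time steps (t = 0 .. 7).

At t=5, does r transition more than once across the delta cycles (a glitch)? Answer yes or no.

no

[bits: clk,u,x,p,v,r,q]
t=0: Δ0=0101011 Δ1=1101011 Δ2=1100010 Δ3=1000110 Δ4=1000100 Δ5=1000000 | 5Δ
t=1: Δ0=1000000 Δ1=0010000 Δ2=0110000 Δ3=0110010 Δ4=0110110 | 4Δ
t=2: Δ0=0110110 Δ1=1110110 Δ2=1111111 Δ3=1111011 | 3Δ
t=3: Δ0=1111011 Δ1=0101011 | 1Δ
t=4: Δ0=0101011 Δ1=1101011 Δ2=1100010 Δ3=1000110 Δ4=1000100 Δ5=1000000 | 5Δ
t=5: Δ0=1000000 Δ1=0010000 Δ2=0110000 Δ3=0110010 Δ4=0110110 | 4Δ
t=6: Δ0=0110110 Δ1=1110110 Δ2=1111111 Δ3=1111011 | 3Δ
t=7: Δ0=1111011 Δ1=0101011 | 1Δ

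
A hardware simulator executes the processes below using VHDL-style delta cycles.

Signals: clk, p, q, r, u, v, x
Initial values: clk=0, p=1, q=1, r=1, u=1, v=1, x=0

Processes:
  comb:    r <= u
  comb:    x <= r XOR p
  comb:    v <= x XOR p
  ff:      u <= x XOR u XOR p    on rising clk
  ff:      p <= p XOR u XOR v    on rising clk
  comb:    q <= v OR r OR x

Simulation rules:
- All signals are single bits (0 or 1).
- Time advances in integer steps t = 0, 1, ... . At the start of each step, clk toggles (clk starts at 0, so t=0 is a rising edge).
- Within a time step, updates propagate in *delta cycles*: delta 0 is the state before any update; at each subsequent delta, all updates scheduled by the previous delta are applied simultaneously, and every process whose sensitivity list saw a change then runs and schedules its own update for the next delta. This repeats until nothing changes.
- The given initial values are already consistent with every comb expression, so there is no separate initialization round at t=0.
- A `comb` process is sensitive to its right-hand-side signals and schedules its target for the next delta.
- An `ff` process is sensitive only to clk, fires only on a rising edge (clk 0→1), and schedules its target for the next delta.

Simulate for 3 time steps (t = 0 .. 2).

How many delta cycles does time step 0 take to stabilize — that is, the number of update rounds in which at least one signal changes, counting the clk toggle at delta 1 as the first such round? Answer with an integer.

5

[bits: u,clk,p,v,r,q,x]
t=0: Δ0=1011110 Δ1=1111110 Δ2=0111110 Δ3=0111010 Δ4=0111011 Δ5=0110011 | 5Δ
t=1: Δ0=0110011 Δ1=0010011 | 1Δ
t=2: Δ0=0010011 Δ1=0110011 | 1Δ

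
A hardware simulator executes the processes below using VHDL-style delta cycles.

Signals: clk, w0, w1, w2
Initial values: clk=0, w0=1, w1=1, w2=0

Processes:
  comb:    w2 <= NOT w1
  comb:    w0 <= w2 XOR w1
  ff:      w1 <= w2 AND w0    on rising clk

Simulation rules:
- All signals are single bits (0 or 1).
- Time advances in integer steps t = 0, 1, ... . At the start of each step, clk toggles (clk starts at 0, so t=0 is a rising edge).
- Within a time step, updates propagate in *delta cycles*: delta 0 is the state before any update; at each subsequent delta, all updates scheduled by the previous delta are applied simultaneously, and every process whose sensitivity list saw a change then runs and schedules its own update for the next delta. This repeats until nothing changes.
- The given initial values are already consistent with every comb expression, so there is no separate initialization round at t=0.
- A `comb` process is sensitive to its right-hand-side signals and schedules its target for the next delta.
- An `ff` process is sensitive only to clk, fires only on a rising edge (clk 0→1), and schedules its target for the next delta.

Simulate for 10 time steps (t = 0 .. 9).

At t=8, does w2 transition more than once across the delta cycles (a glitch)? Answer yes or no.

t=0 Δ0: clk=0 w0=1 w2=0 w1=1
  Δ1: clk:0→1
  Δ2: w1:1→0
  Δ3: w0:1→0, w2:0→1
  Δ4: w0:0→1
  (4Δ to stable)
t=1 Δ0: clk=1 w0=1 w2=1 w1=0
  Δ1: clk:1→0
  (1Δ to stable)
t=2 Δ0: clk=0 w0=1 w2=1 w1=0
  Δ1: clk:0→1
  Δ2: w1:0→1
  Δ3: w0:1→0, w2:1→0
  Δ4: w0:0→1
  (4Δ to stable)
t=3 Δ0: clk=1 w0=1 w2=0 w1=1
  Δ1: clk:1→0
  (1Δ to stable)
t=4 Δ0: clk=0 w0=1 w2=0 w1=1
  Δ1: clk:0→1
  Δ2: w1:1→0
  Δ3: w0:1→0, w2:0→1
  Δ4: w0:0→1
  (4Δ to stable)
t=5 Δ0: clk=1 w0=1 w2=1 w1=0
  Δ1: clk:1→0
  (1Δ to stable)
t=6 Δ0: clk=0 w0=1 w2=1 w1=0
  Δ1: clk:0→1
  Δ2: w1:0→1
  Δ3: w0:1→0, w2:1→0
  Δ4: w0:0→1
  (4Δ to stable)
t=7 Δ0: clk=1 w0=1 w2=0 w1=1
  Δ1: clk:1→0
  (1Δ to stable)
t=8 Δ0: clk=0 w0=1 w2=0 w1=1
  Δ1: clk:0→1
  Δ2: w1:1→0
  Δ3: w0:1→0, w2:0→1
  Δ4: w0:0→1
  (4Δ to stable)
t=9 Δ0: clk=1 w0=1 w2=1 w1=0
  Δ1: clk:1→0
  (1Δ to stable)

no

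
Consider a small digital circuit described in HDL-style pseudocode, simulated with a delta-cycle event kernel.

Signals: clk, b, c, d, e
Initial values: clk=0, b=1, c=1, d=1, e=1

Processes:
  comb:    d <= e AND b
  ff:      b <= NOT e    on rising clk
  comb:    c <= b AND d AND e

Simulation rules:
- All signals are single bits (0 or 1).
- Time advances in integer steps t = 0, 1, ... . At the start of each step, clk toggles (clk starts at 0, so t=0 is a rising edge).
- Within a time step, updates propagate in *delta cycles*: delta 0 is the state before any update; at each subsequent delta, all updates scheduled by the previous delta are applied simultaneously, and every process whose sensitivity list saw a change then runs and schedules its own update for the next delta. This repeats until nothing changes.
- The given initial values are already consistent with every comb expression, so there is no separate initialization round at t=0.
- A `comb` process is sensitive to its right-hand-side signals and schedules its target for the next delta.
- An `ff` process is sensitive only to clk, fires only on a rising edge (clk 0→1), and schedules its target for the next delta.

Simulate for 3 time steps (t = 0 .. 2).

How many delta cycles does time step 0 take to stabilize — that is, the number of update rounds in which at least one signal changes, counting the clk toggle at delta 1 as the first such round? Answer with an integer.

3

[bits: d,b,clk,c,e]
t=0: Δ0=11011 Δ1=11111 Δ2=10111 Δ3=00101 | 3Δ
t=1: Δ0=00101 Δ1=00001 | 1Δ
t=2: Δ0=00001 Δ1=00101 | 1Δ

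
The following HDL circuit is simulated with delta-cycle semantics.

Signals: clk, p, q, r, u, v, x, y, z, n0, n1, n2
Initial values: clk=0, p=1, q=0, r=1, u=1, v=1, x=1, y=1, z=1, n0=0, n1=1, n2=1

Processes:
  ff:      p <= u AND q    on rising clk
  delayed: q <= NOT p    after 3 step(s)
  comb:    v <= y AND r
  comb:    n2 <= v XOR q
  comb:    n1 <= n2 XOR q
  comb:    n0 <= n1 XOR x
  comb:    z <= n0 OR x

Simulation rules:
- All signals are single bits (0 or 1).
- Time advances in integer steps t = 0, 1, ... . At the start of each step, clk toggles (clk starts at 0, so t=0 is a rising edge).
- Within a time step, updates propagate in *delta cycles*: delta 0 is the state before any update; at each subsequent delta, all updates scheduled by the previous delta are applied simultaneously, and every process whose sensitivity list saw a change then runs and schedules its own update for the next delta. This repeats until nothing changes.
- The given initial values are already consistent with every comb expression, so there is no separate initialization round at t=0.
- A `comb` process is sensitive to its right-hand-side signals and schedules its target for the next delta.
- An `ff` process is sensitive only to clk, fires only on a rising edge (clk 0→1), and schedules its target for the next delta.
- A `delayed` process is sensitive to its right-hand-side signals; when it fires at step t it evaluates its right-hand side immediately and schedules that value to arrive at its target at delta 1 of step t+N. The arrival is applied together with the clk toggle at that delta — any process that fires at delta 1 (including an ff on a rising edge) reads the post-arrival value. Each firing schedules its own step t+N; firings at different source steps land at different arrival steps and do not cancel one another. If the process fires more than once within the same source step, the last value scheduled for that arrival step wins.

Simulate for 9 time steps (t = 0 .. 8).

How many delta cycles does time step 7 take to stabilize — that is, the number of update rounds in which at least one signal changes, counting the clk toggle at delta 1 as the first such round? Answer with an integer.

4

[bits: r,y,u,n2,v,n0,p,q,x,n1,clk,z]
t=0: Δ0=111110101101 Δ1=111110101111 Δ2=111110001111 | 2Δ
t=1: Δ0=111110001111 Δ1=111110001101 | 1Δ
t=2: Δ0=111110001101 Δ1=111110001111 | 1Δ
t=3: Δ0=111110001111 Δ1=111110011101 Δ2=111010011001 Δ3=111011011101 Δ4=111010011101 | 4Δ
t=4: Δ0=111010011101 Δ1=111010011111 Δ2=111010111111 | 2Δ
t=5: Δ0=111010111111 Δ1=111010111101 | 1Δ
t=6: Δ0=111010111101 Δ1=111010111111 | 1Δ
t=7: Δ0=111010111111 Δ1=111010101101 Δ2=111110101001 Δ3=111111101101 Δ4=111110101101 | 4Δ
t=8: Δ0=111110101101 Δ1=111110101111 Δ2=111110001111 | 2Δ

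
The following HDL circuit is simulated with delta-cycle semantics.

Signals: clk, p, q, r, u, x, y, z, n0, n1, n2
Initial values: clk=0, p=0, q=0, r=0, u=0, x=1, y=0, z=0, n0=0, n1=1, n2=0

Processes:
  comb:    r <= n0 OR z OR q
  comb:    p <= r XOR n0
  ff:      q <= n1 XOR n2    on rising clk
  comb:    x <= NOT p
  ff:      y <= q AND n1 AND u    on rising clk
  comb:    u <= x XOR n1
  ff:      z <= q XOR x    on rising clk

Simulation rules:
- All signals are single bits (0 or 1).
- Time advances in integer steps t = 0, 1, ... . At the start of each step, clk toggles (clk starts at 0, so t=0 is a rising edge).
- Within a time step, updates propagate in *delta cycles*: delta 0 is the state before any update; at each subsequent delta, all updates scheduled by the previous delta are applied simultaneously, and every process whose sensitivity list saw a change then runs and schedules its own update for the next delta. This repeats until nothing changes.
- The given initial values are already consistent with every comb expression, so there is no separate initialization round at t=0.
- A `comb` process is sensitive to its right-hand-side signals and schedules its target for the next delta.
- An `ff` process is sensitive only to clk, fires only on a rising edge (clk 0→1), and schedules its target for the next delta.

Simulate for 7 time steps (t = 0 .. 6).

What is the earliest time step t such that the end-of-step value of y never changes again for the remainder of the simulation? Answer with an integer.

2

t0.Δ0 clk=0 z=0 y=0 x=1 n1=1 n2=0 p=0 u=0 n0=0 r=0 q=0
t0.Δ1 clk=1 z=0 y=0 x=1 n1=1 n2=0 p=0 u=0 n0=0 r=0 q=0
t0.Δ2 clk=1 z=1 y=0 x=1 n1=1 n2=0 p=0 u=0 n0=0 r=0 q=1
t0.Δ3 clk=1 z=1 y=0 x=1 n1=1 n2=0 p=0 u=0 n0=0 r=1 q=1
t0.Δ4 clk=1 z=1 y=0 x=1 n1=1 n2=0 p=1 u=0 n0=0 r=1 q=1
t0.Δ5 clk=1 z=1 y=0 x=0 n1=1 n2=0 p=1 u=0 n0=0 r=1 q=1
t0.Δ6 clk=1 z=1 y=0 x=0 n1=1 n2=0 p=1 u=1 n0=0 r=1 q=1
t1.Δ0 clk=1 z=1 y=0 x=0 n1=1 n2=0 p=1 u=1 n0=0 r=1 q=1
t1.Δ1 clk=0 z=1 y=0 x=0 n1=1 n2=0 p=1 u=1 n0=0 r=1 q=1
t2.Δ0 clk=0 z=1 y=0 x=0 n1=1 n2=0 p=1 u=1 n0=0 r=1 q=1
t2.Δ1 clk=1 z=1 y=0 x=0 n1=1 n2=0 p=1 u=1 n0=0 r=1 q=1
t2.Δ2 clk=1 z=1 y=1 x=0 n1=1 n2=0 p=1 u=1 n0=0 r=1 q=1
t3.Δ0 clk=1 z=1 y=1 x=0 n1=1 n2=0 p=1 u=1 n0=0 r=1 q=1
t3.Δ1 clk=0 z=1 y=1 x=0 n1=1 n2=0 p=1 u=1 n0=0 r=1 q=1
t4.Δ0 clk=0 z=1 y=1 x=0 n1=1 n2=0 p=1 u=1 n0=0 r=1 q=1
t4.Δ1 clk=1 z=1 y=1 x=0 n1=1 n2=0 p=1 u=1 n0=0 r=1 q=1
t5.Δ0 clk=1 z=1 y=1 x=0 n1=1 n2=0 p=1 u=1 n0=0 r=1 q=1
t5.Δ1 clk=0 z=1 y=1 x=0 n1=1 n2=0 p=1 u=1 n0=0 r=1 q=1
t6.Δ0 clk=0 z=1 y=1 x=0 n1=1 n2=0 p=1 u=1 n0=0 r=1 q=1
t6.Δ1 clk=1 z=1 y=1 x=0 n1=1 n2=0 p=1 u=1 n0=0 r=1 q=1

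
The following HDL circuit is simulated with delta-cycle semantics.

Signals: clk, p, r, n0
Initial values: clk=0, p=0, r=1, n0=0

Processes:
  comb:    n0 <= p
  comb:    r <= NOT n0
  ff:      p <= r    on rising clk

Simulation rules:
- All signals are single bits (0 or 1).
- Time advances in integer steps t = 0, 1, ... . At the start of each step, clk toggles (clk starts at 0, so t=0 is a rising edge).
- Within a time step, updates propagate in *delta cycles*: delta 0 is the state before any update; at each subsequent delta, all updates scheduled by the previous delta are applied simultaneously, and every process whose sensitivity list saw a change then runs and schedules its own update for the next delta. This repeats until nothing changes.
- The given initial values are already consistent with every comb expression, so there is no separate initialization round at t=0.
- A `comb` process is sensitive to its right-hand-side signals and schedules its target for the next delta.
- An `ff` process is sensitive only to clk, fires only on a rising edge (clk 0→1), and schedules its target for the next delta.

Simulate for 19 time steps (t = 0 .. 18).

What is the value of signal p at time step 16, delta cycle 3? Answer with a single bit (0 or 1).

t=0 Δ0: r=1 n0=0 clk=0 p=0
  Δ1: clk:0→1
  Δ2: p:0→1
  Δ3: n0:0→1
  Δ4: r:1→0
  (4Δ to stable)
t=1 Δ0: r=0 n0=1 clk=1 p=1
  Δ1: clk:1→0
  (1Δ to stable)
t=2 Δ0: r=0 n0=1 clk=0 p=1
  Δ1: clk:0→1
  Δ2: p:1→0
  Δ3: n0:1→0
  Δ4: r:0→1
  (4Δ to stable)
t=3 Δ0: r=1 n0=0 clk=1 p=0
  Δ1: clk:1→0
  (1Δ to stable)
t=4 Δ0: r=1 n0=0 clk=0 p=0
  Δ1: clk:0→1
  Δ2: p:0→1
  Δ3: n0:0→1
  Δ4: r:1→0
  (4Δ to stable)
t=5 Δ0: r=0 n0=1 clk=1 p=1
  Δ1: clk:1→0
  (1Δ to stable)
t=6 Δ0: r=0 n0=1 clk=0 p=1
  Δ1: clk:0→1
  Δ2: p:1→0
  Δ3: n0:1→0
  Δ4: r:0→1
  (4Δ to stable)
t=7 Δ0: r=1 n0=0 clk=1 p=0
  Δ1: clk:1→0
  (1Δ to stable)
t=8 Δ0: r=1 n0=0 clk=0 p=0
  Δ1: clk:0→1
  Δ2: p:0→1
  Δ3: n0:0→1
  Δ4: r:1→0
  (4Δ to stable)
t=9 Δ0: r=0 n0=1 clk=1 p=1
  Δ1: clk:1→0
  (1Δ to stable)
t=10 Δ0: r=0 n0=1 clk=0 p=1
  Δ1: clk:0→1
  Δ2: p:1→0
  Δ3: n0:1→0
  Δ4: r:0→1
  (4Δ to stable)
t=11 Δ0: r=1 n0=0 clk=1 p=0
  Δ1: clk:1→0
  (1Δ to stable)
t=12 Δ0: r=1 n0=0 clk=0 p=0
  Δ1: clk:0→1
  Δ2: p:0→1
  Δ3: n0:0→1
  Δ4: r:1→0
  (4Δ to stable)
t=13 Δ0: r=0 n0=1 clk=1 p=1
  Δ1: clk:1→0
  (1Δ to stable)
t=14 Δ0: r=0 n0=1 clk=0 p=1
  Δ1: clk:0→1
  Δ2: p:1→0
  Δ3: n0:1→0
  Δ4: r:0→1
  (4Δ to stable)
t=15 Δ0: r=1 n0=0 clk=1 p=0
  Δ1: clk:1→0
  (1Δ to stable)
t=16 Δ0: r=1 n0=0 clk=0 p=0
  Δ1: clk:0→1
  Δ2: p:0→1
  Δ3: n0:0→1
  Δ4: r:1→0
  (4Δ to stable)
t=17 Δ0: r=0 n0=1 clk=1 p=1
  Δ1: clk:1→0
  (1Δ to stable)
t=18 Δ0: r=0 n0=1 clk=0 p=1
  Δ1: clk:0→1
  Δ2: p:1→0
  Δ3: n0:1→0
  Δ4: r:0→1
  (4Δ to stable)

1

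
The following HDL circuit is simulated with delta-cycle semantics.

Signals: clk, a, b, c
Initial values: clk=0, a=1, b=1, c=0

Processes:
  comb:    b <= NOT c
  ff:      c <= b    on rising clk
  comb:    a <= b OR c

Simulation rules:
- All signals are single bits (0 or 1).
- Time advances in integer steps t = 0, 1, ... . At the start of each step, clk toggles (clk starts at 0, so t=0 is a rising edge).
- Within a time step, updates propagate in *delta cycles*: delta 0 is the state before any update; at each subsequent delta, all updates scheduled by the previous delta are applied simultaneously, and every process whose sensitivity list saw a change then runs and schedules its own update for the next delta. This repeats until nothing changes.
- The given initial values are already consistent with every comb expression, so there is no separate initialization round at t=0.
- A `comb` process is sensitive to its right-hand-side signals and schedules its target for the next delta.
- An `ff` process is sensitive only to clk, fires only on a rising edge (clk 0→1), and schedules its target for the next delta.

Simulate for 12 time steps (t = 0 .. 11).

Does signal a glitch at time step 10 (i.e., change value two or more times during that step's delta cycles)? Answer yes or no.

yes

[bits: c,a,b,clk]
t=0: Δ0=0110 Δ1=0111 Δ2=1111 Δ3=1101 | 3Δ
t=1: Δ0=1101 Δ1=1100 | 1Δ
t=2: Δ0=1100 Δ1=1101 Δ2=0101 Δ3=0011 Δ4=0111 | 4Δ
t=3: Δ0=0111 Δ1=0110 | 1Δ
t=4: Δ0=0110 Δ1=0111 Δ2=1111 Δ3=1101 | 3Δ
t=5: Δ0=1101 Δ1=1100 | 1Δ
t=6: Δ0=1100 Δ1=1101 Δ2=0101 Δ3=0011 Δ4=0111 | 4Δ
t=7: Δ0=0111 Δ1=0110 | 1Δ
t=8: Δ0=0110 Δ1=0111 Δ2=1111 Δ3=1101 | 3Δ
t=9: Δ0=1101 Δ1=1100 | 1Δ
t=10: Δ0=1100 Δ1=1101 Δ2=0101 Δ3=0011 Δ4=0111 | 4Δ
t=11: Δ0=0111 Δ1=0110 | 1Δ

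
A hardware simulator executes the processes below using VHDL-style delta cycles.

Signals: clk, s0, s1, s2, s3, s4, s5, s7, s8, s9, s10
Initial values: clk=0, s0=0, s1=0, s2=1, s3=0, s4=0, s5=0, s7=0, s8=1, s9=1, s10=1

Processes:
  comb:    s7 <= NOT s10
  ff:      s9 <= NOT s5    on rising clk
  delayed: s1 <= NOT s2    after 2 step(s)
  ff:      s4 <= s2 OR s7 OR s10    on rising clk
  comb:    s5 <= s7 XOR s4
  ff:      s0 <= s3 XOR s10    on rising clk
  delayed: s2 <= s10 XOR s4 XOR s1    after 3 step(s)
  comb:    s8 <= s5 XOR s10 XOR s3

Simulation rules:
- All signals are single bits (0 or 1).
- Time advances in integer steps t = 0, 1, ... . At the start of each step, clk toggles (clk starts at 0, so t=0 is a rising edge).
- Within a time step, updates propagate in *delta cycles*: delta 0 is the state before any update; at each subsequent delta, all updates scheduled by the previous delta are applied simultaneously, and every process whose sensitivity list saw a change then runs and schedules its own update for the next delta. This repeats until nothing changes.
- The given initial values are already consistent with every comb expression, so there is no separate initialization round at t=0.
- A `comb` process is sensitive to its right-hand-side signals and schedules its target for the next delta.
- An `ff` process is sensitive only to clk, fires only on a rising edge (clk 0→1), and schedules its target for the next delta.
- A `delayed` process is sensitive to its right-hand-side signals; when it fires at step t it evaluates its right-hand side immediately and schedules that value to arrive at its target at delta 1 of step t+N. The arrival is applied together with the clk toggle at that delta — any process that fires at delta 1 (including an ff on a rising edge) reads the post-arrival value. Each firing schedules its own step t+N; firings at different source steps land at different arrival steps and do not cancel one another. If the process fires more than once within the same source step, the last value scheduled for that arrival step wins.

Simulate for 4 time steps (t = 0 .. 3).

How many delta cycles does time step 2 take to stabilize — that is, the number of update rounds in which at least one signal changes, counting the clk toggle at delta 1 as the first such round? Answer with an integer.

2

t=0 Δ0: s9=1 s2=1 s10=1 s0=0 s3=0 s5=0 s7=0 s8=1 s1=0 clk=0 s4=0
  Δ1: clk:0→1
  Δ2: s0:0→1, s4:0→1
  Δ3: s5:0→1
  Δ4: s8:1→0
  (4Δ to stable)
t=1 Δ0: s9=1 s2=1 s10=1 s0=1 s3=0 s5=1 s7=0 s8=0 s1=0 clk=1 s4=1
  Δ1: clk:1→0
  (1Δ to stable)
t=2 Δ0: s9=1 s2=1 s10=1 s0=1 s3=0 s5=1 s7=0 s8=0 s1=0 clk=0 s4=1
  Δ1: clk:0→1
  Δ2: s9:1→0
  (2Δ to stable)
t=3 Δ0: s9=0 s2=1 s10=1 s0=1 s3=0 s5=1 s7=0 s8=0 s1=0 clk=1 s4=1
  Δ1: s2:1→0, clk:1→0
  (1Δ to stable)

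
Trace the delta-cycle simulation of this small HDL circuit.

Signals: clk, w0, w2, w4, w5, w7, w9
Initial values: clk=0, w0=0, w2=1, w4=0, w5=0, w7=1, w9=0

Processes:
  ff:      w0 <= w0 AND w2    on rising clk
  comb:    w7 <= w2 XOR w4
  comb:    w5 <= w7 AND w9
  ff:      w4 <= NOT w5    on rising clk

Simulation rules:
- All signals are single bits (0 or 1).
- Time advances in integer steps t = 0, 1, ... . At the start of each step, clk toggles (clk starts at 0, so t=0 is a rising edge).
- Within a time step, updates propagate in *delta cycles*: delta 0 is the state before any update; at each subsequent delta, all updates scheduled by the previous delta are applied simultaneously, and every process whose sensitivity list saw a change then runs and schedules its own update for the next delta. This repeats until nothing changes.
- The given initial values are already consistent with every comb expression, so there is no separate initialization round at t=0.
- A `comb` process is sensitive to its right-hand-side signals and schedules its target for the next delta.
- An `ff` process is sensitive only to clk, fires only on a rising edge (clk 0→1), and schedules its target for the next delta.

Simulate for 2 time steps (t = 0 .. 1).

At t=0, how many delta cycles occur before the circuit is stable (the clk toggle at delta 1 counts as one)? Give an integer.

[bits: w2,w5,w7,clk,w9,w0,w4]
t=0: Δ0=1010000 Δ1=1011000 Δ2=1011001 Δ3=1001001 | 3Δ
t=1: Δ0=1001001 Δ1=1000001 | 1Δ

3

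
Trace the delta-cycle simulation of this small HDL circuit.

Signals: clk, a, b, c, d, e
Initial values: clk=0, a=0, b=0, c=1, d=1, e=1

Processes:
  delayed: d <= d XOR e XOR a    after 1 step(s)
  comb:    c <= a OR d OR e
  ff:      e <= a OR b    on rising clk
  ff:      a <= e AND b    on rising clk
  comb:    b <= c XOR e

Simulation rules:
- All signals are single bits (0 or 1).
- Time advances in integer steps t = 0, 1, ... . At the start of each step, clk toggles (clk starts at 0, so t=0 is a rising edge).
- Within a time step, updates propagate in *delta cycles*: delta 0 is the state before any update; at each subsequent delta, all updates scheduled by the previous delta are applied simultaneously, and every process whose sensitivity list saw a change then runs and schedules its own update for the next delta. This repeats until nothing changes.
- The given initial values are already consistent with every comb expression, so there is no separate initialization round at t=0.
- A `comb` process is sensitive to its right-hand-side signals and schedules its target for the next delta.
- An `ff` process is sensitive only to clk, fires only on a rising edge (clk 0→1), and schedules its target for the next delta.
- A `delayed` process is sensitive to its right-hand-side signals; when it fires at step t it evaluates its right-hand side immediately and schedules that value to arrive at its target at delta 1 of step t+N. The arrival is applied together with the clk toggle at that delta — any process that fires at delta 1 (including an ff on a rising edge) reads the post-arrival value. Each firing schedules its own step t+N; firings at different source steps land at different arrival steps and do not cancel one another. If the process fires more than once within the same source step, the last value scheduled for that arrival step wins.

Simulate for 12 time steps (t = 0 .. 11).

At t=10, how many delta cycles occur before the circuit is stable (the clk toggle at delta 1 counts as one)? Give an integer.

t=0 Δ0: b=0 a=0 clk=0 c=1 d=1 e=1
  Δ1: clk:0→1
  Δ2: e:1→0
  Δ3: b:0→1
  (3Δ to stable)
t=1 Δ0: b=1 a=0 clk=1 c=1 d=1 e=0
  Δ1: clk:1→0
  (1Δ to stable)
t=2 Δ0: b=1 a=0 clk=0 c=1 d=1 e=0
  Δ1: clk:0→1
  Δ2: e:0→1
  Δ3: b:1→0
  (3Δ to stable)
t=3 Δ0: b=0 a=0 clk=1 c=1 d=1 e=1
  Δ1: clk:1→0, d:1→0
  (1Δ to stable)
t=4 Δ0: b=0 a=0 clk=0 c=1 d=0 e=1
  Δ1: clk:0→1, d:0→1
  Δ2: e:1→0
  Δ3: b:0→1
  (3Δ to stable)
t=5 Δ0: b=1 a=0 clk=1 c=1 d=1 e=0
  Δ1: clk:1→0
  (1Δ to stable)
t=6 Δ0: b=1 a=0 clk=0 c=1 d=1 e=0
  Δ1: clk:0→1
  Δ2: e:0→1
  Δ3: b:1→0
  (3Δ to stable)
t=7 Δ0: b=0 a=0 clk=1 c=1 d=1 e=1
  Δ1: clk:1→0, d:1→0
  (1Δ to stable)
t=8 Δ0: b=0 a=0 clk=0 c=1 d=0 e=1
  Δ1: clk:0→1, d:0→1
  Δ2: e:1→0
  Δ3: b:0→1
  (3Δ to stable)
t=9 Δ0: b=1 a=0 clk=1 c=1 d=1 e=0
  Δ1: clk:1→0
  (1Δ to stable)
t=10 Δ0: b=1 a=0 clk=0 c=1 d=1 e=0
  Δ1: clk:0→1
  Δ2: e:0→1
  Δ3: b:1→0
  (3Δ to stable)
t=11 Δ0: b=0 a=0 clk=1 c=1 d=1 e=1
  Δ1: clk:1→0, d:1→0
  (1Δ to stable)

3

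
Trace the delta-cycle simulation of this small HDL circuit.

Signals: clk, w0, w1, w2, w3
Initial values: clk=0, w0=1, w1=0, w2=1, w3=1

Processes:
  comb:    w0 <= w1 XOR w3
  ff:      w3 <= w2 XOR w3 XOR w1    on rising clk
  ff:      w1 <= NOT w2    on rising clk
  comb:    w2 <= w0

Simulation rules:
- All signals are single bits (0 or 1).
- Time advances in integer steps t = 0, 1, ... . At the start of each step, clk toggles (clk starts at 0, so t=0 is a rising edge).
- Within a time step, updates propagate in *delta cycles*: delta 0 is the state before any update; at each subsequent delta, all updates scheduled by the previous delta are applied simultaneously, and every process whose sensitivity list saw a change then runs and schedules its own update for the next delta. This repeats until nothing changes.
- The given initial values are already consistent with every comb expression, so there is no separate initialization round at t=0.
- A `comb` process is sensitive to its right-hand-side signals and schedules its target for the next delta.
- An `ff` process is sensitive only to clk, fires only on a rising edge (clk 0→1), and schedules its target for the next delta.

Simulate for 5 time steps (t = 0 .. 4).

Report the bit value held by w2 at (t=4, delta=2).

1

t=0 Δ0: w0=1 w3=1 clk=0 w1=0 w2=1
  Δ1: clk:0→1
  Δ2: w3:1→0
  Δ3: w0:1→0
  Δ4: w2:1→0
  (4Δ to stable)
t=1 Δ0: w0=0 w3=0 clk=1 w1=0 w2=0
  Δ1: clk:1→0
  (1Δ to stable)
t=2 Δ0: w0=0 w3=0 clk=0 w1=0 w2=0
  Δ1: clk:0→1
  Δ2: w1:0→1
  Δ3: w0:0→1
  Δ4: w2:0→1
  (4Δ to stable)
t=3 Δ0: w0=1 w3=0 clk=1 w1=1 w2=1
  Δ1: clk:1→0
  (1Δ to stable)
t=4 Δ0: w0=1 w3=0 clk=0 w1=1 w2=1
  Δ1: clk:0→1
  Δ2: w1:1→0
  Δ3: w0:1→0
  Δ4: w2:1→0
  (4Δ to stable)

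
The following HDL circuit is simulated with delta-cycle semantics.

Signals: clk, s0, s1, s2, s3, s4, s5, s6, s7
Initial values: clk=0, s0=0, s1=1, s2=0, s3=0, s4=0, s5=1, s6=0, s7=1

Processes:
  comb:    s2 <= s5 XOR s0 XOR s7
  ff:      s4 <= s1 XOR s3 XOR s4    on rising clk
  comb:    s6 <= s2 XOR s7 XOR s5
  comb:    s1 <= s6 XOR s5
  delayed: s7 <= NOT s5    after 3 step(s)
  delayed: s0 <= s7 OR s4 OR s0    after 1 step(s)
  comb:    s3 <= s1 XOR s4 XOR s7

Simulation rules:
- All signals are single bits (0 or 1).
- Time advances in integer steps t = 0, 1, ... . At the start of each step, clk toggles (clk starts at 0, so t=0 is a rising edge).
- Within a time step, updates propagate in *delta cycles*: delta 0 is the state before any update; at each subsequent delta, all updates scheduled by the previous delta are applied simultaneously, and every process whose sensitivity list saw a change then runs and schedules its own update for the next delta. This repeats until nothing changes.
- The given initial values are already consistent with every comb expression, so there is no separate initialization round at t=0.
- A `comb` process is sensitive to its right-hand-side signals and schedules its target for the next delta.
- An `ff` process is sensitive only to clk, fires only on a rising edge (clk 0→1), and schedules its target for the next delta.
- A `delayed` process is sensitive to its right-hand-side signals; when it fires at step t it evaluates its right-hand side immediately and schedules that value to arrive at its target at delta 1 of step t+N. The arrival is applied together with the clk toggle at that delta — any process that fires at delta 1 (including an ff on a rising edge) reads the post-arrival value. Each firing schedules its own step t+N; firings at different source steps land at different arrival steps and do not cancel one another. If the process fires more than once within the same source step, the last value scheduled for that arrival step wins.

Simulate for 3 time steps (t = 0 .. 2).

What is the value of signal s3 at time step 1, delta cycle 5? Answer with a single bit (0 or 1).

t=0 Δ0: s7=1 s6=0 clk=0 s5=1 s2=0 s1=1 s3=0 s4=0 s0=0
  Δ1: clk:0→1
  Δ2: s4:0→1
  Δ3: s3:0→1
  (3Δ to stable)
t=1 Δ0: s7=1 s6=0 clk=1 s5=1 s2=0 s1=1 s3=1 s4=1 s0=0
  Δ1: clk:1→0, s0:0→1
  Δ2: s2:0→1
  Δ3: s6:0→1
  Δ4: s1:1→0
  Δ5: s3:1→0
  (5Δ to stable)
t=2 Δ0: s7=1 s6=1 clk=0 s5=1 s2=1 s1=0 s3=0 s4=1 s0=1
  Δ1: clk:0→1
  (1Δ to stable)

0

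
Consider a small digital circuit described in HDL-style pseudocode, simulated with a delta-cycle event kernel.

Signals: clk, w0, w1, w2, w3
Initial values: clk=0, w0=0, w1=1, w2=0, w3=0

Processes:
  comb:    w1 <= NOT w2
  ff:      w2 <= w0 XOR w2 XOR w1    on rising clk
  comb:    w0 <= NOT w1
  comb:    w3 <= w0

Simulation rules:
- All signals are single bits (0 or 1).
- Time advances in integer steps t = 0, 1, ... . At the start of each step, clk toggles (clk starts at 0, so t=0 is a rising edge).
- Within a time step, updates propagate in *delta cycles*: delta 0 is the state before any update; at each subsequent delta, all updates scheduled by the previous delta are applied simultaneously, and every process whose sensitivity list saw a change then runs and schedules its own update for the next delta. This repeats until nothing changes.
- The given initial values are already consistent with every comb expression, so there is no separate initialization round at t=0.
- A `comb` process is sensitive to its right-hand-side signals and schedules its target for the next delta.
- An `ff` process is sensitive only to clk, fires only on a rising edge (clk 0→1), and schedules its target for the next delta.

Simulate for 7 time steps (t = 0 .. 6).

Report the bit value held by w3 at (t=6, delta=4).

1

t0.Δ0 w3=0 w0=0 clk=0 w2=0 w1=1
t0.Δ1 w3=0 w0=0 clk=1 w2=0 w1=1
t0.Δ2 w3=0 w0=0 clk=1 w2=1 w1=1
t0.Δ3 w3=0 w0=0 clk=1 w2=1 w1=0
t0.Δ4 w3=0 w0=1 clk=1 w2=1 w1=0
t0.Δ5 w3=1 w0=1 clk=1 w2=1 w1=0
t1.Δ0 w3=1 w0=1 clk=1 w2=1 w1=0
t1.Δ1 w3=1 w0=1 clk=0 w2=1 w1=0
t2.Δ0 w3=1 w0=1 clk=0 w2=1 w1=0
t2.Δ1 w3=1 w0=1 clk=1 w2=1 w1=0
t2.Δ2 w3=1 w0=1 clk=1 w2=0 w1=0
t2.Δ3 w3=1 w0=1 clk=1 w2=0 w1=1
t2.Δ4 w3=1 w0=0 clk=1 w2=0 w1=1
t2.Δ5 w3=0 w0=0 clk=1 w2=0 w1=1
t3.Δ0 w3=0 w0=0 clk=1 w2=0 w1=1
t3.Δ1 w3=0 w0=0 clk=0 w2=0 w1=1
t4.Δ0 w3=0 w0=0 clk=0 w2=0 w1=1
t4.Δ1 w3=0 w0=0 clk=1 w2=0 w1=1
t4.Δ2 w3=0 w0=0 clk=1 w2=1 w1=1
t4.Δ3 w3=0 w0=0 clk=1 w2=1 w1=0
t4.Δ4 w3=0 w0=1 clk=1 w2=1 w1=0
t4.Δ5 w3=1 w0=1 clk=1 w2=1 w1=0
t5.Δ0 w3=1 w0=1 clk=1 w2=1 w1=0
t5.Δ1 w3=1 w0=1 clk=0 w2=1 w1=0
t6.Δ0 w3=1 w0=1 clk=0 w2=1 w1=0
t6.Δ1 w3=1 w0=1 clk=1 w2=1 w1=0
t6.Δ2 w3=1 w0=1 clk=1 w2=0 w1=0
t6.Δ3 w3=1 w0=1 clk=1 w2=0 w1=1
t6.Δ4 w3=1 w0=0 clk=1 w2=0 w1=1
t6.Δ5 w3=0 w0=0 clk=1 w2=0 w1=1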